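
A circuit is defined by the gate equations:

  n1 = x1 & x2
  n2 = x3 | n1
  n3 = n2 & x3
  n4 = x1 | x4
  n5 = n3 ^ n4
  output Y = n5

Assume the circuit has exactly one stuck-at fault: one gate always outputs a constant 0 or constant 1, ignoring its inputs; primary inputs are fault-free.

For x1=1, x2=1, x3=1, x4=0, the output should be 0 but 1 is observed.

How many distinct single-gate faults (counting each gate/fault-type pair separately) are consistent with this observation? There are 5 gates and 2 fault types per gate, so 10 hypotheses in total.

4

Fault-free: n1=1, n2=1, n3=1, n4=1, n5=0 → 0. Observed 1.
  n1 stuck-at-0: output 0 ✗
  n1 stuck-at-1: output 0 ✗
  n2 stuck-at-0: output 1 ✓
  n2 stuck-at-1: output 0 ✗
  n3 stuck-at-0: output 1 ✓
  n3 stuck-at-1: output 0 ✗
  n4 stuck-at-0: output 1 ✓
  n4 stuck-at-1: output 0 ✗
  n5 stuck-at-0: output 0 ✗
  n5 stuck-at-1: output 1 ✓
Consistent faults: {n2 stuck-at-0, n3 stuck-at-0, n4 stuck-at-0, n5 stuck-at-1} — 4 in all.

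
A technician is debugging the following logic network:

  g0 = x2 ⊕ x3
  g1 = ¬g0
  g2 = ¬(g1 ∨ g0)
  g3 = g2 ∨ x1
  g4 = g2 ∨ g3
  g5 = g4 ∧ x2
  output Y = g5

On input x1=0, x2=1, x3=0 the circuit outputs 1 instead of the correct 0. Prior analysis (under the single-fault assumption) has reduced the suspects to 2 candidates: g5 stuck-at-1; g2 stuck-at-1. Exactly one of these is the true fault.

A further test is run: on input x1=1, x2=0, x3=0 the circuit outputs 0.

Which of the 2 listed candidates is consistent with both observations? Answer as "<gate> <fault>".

Evaluate each candidate on input x1=1, x2=0, x3=0:
  g5 stuck-at-1: g0=0, g1=1, g2=0, g3=1, g4=1, g5=1 [stuck-at-1] → 1 — eliminated
  g2 stuck-at-1: g0=0, g1=1, g2=1 [stuck-at-1], g3=1, g4=1, g5=0 → 0 — matches
Only g2 stuck-at-1 reproduces the observed 0.

g2 stuck-at-1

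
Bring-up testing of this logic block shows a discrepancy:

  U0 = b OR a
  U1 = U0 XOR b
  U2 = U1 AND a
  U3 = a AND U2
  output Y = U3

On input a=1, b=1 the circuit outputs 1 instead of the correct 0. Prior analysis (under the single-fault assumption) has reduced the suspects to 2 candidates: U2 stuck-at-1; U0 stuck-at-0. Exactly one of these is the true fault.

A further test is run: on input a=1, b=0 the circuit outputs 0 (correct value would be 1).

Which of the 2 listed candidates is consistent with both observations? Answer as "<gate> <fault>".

U0 stuck-at-0

Evaluate each candidate on input a=1, b=0:
  U2 stuck-at-1: U0=1, U1=1, U2=1 [stuck-at-1], U3=1 → 1 — eliminated
  U0 stuck-at-0: U0=0 [stuck-at-0], U1=0, U2=0, U3=0 → 0 — matches
Only U0 stuck-at-0 reproduces the observed 0.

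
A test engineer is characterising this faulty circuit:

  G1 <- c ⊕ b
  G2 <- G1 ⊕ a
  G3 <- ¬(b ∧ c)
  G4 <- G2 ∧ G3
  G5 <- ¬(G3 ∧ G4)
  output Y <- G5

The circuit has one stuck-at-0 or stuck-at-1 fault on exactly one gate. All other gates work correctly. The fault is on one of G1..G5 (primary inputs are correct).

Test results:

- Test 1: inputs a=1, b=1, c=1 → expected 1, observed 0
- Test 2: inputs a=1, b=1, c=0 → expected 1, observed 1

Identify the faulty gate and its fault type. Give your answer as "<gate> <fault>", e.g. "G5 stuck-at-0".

Fault-free values for test 1 (a=1, b=1, c=1): G1=0, G2=1, G3=0, G4=0, G5=1, giving Y=1. Observed 0.
Test 1: faults giving observed 0 are {G3 stuck-at-1, G5 stuck-at-0}.
Test 2 (a=1, b=1, c=0): fault-free G1=1, G2=0, G3=1, G4=0, G5=1 → 1; observed 1. Eliminates G5 stuck-at-0.
Only G3 stuck-at-1 is consistent with every test.

G3 stuck-at-1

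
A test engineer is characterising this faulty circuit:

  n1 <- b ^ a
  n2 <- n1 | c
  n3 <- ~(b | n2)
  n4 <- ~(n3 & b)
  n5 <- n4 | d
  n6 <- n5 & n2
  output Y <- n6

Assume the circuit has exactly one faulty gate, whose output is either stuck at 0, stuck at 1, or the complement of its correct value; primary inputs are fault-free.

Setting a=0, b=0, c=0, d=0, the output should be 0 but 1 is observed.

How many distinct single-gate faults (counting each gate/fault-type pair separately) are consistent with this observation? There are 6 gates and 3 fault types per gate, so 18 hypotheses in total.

6

Fault-free: n1=0, n2=0, n3=1, n4=1, n5=1, n6=0 → 0. Observed 1.
  n1: stuck-at-1, inverted output ✓; others ✗
  n2: stuck-at-1, inverted output ✓; others ✗
  n3: none of the 3 fault types match ✗
  n4: none of the 3 fault types match ✗
  n5: none of the 3 fault types match ✗
  n6: stuck-at-1, inverted output ✓; others ✗
Consistent faults: {n1 stuck-at-1, n1 inverted output, n2 stuck-at-1, n2 inverted output, n6 stuck-at-1, n6 inverted output} — 6 in all.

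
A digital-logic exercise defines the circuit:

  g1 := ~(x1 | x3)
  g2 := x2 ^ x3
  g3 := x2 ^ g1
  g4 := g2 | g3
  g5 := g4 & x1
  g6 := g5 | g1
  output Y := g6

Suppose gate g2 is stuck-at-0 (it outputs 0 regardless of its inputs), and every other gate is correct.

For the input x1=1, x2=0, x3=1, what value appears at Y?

0

Propagate with g2 forced: g1=0, g2=0 [stuck-at-0], g3=0, g4=0, g5=0, g6=0.
So Y = 0. (Without the fault it would be 1.)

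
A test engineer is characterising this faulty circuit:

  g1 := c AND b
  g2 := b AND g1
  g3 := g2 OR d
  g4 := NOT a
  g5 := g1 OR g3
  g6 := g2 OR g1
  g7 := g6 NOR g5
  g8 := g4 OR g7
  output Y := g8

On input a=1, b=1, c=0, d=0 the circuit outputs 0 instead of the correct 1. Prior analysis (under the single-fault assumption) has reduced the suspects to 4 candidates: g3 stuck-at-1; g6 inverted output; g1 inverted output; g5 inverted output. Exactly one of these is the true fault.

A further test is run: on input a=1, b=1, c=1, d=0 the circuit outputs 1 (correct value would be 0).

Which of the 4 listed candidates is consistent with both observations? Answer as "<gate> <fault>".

g1 inverted output

Evaluate each candidate on input a=1, b=1, c=1, d=0:
  g3 stuck-at-1: g1=1, g2=1, g3=1 [stuck-at-1], g4=0, g5=1, g6=1, g7=0, g8=0 → 0 — eliminated
  g6 inverted output: g1=1, g2=1, g3=1, g4=0, g5=1, g6=0 [inverted output], g7=0, g8=0 → 0 — eliminated
  g1 inverted output: g1=0 [inverted output], g2=0, g3=0, g4=0, g5=0, g6=0, g7=1, g8=1 → 1 — matches
  g5 inverted output: g1=1, g2=1, g3=1, g4=0, g5=0 [inverted output], g6=1, g7=0, g8=0 → 0 — eliminated
Only g1 inverted output reproduces the observed 1.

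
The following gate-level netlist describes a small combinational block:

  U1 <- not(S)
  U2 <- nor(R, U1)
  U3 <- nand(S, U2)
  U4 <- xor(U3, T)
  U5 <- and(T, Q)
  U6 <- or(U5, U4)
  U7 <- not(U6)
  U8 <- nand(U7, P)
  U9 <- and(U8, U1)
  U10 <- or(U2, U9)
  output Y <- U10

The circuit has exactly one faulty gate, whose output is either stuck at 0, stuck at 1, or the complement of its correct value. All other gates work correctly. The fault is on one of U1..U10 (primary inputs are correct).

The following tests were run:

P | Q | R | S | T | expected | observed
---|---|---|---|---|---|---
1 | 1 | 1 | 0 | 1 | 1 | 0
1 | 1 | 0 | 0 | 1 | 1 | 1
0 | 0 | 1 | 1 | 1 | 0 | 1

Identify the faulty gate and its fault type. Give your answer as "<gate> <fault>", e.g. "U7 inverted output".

Fault-free values for test 1 (P=1, Q=1, R=1, S=0, T=1): U1=1, U2=0, U3=1, U4=0, U5=1, U6=1, U7=0, U8=1, U9=1, U10=1, giving Y=1. Observed 0.
Test 1: faults giving observed 0 are {U1 stuck-at-0, U1 inverted output, U5 stuck-at-0, U5 inverted output, U6 stuck-at-0, U6 inverted output, U7 stuck-at-1, U7 inverted output, U8 stuck-at-0, U8 inverted output, U9 stuck-at-0, U9 inverted output, U10 stuck-at-0, U10 inverted output}.
Test 2 (P=1, Q=1, R=0, S=0, T=1): fault-free U1=1, U2=0, U3=1, U4=0, U5=1, U6=1, U7=0, U8=1, U9=1, U10=1 → 1; observed 1. Eliminates U5 stuck-at-0, U5 inverted output, U6 stuck-at-0, U6 inverted output, U7 stuck-at-1, U7 inverted output, U8 stuck-at-0, U8 inverted output, U9 stuck-at-0, U9 inverted output, U10 stuck-at-0, U10 inverted output.
Test 3 (P=0, Q=0, R=1, S=1, T=1): fault-free U1=0, U2=0, U3=1, U4=0, U5=0, U6=0, U7=1, U8=1, U9=0, U10=0 → 0; observed 1. Eliminates U1 stuck-at-0.
Only U1 inverted output is consistent with every test.

U1 inverted output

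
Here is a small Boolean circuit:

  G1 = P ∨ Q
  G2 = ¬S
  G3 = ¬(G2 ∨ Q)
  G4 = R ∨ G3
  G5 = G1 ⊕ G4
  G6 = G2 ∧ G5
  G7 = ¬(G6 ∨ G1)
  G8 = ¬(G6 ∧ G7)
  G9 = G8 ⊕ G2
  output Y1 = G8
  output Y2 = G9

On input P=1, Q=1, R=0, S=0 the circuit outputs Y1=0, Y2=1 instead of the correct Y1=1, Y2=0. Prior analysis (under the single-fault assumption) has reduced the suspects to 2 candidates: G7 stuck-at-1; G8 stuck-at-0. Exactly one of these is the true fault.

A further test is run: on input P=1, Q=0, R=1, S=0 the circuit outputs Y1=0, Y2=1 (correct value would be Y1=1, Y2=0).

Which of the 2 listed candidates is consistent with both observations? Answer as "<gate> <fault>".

Evaluate each candidate on input P=1, Q=0, R=1, S=0:
  G7 stuck-at-1: G1=1, G2=1, G3=0, G4=1, G5=0, G6=0, G7=1 [stuck-at-1], G8=1, G9=0 → Y1=1, Y2=0 — eliminated
  G8 stuck-at-0: G1=1, G2=1, G3=0, G4=1, G5=0, G6=0, G7=0, G8=0 [stuck-at-0], G9=1 → Y1=0, Y2=1 — matches
Only G8 stuck-at-0 reproduces the observed Y1=0, Y2=1.

G8 stuck-at-0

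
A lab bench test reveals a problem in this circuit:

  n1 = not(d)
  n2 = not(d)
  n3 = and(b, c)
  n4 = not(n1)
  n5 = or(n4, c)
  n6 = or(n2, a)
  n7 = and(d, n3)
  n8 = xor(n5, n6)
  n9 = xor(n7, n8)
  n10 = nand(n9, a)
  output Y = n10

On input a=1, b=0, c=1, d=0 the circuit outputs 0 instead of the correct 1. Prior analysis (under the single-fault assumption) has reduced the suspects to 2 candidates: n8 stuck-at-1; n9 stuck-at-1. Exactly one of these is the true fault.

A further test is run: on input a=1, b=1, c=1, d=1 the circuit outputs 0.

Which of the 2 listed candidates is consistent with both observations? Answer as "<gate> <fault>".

Evaluate each candidate on input a=1, b=1, c=1, d=1:
  n8 stuck-at-1: n1=0, n2=0, n3=1, n4=1, n5=1, n6=1, n7=1, n8=1 [stuck-at-1], n9=0, n10=1 → 1 — eliminated
  n9 stuck-at-1: n1=0, n2=0, n3=1, n4=1, n5=1, n6=1, n7=1, n8=0, n9=1 [stuck-at-1], n10=0 → 0 — matches
Only n9 stuck-at-1 reproduces the observed 0.

n9 stuck-at-1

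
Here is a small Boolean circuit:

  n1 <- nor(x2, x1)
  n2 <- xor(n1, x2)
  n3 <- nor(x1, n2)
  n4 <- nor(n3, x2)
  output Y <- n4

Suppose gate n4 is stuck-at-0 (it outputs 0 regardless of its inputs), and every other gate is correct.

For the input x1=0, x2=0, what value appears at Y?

Propagate with n4 forced: n1=1, n2=1, n3=0, n4=0 [stuck-at-0].
So Y = 0. (Without the fault it would be 1.)

0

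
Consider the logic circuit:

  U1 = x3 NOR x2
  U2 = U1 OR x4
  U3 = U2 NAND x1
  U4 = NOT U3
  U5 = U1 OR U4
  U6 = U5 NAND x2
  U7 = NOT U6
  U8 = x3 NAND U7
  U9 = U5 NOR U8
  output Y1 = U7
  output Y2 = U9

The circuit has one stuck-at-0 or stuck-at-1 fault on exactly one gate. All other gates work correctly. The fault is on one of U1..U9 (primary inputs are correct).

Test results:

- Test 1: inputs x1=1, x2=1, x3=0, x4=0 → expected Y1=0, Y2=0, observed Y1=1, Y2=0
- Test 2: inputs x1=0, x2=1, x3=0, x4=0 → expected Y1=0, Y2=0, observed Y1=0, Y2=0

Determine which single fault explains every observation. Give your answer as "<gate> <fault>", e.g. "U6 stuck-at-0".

Fault-free values for test 1 (x1=1, x2=1, x3=0, x4=0): U1=0, U2=0, U3=1, U4=0, U5=0, U6=1, U7=0, U8=1, U9=0, giving Y1=0, Y2=0. Observed Y1=1, Y2=0.
Test 1: faults giving observed Y1=1, Y2=0 are {U1 stuck-at-1, U2 stuck-at-1, U3 stuck-at-0, U4 stuck-at-1, U5 stuck-at-1, U6 stuck-at-0, U7 stuck-at-1}.
Test 2 (x1=0, x2=1, x3=0, x4=0): fault-free U1=0, U2=0, U3=1, U4=0, U5=0, U6=1, U7=0, U8=1, U9=0 → Y1=0, Y2=0; observed Y1=0, Y2=0. Eliminates U1 stuck-at-1, U3 stuck-at-0, U4 stuck-at-1, U5 stuck-at-1, U6 stuck-at-0, U7 stuck-at-1.
Only U2 stuck-at-1 is consistent with every test.

U2 stuck-at-1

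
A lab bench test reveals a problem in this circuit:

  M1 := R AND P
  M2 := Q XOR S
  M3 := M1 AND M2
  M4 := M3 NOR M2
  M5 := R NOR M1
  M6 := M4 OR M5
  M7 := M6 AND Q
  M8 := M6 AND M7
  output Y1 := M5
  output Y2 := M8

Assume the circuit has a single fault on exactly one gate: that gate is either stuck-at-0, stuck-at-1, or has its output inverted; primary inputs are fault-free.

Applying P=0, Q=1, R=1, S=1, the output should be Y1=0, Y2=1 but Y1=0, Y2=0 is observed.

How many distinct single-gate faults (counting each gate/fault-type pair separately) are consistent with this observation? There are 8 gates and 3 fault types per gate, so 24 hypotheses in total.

12

Fault-free: M1=0, M2=0, M3=0, M4=1, M5=0, M6=1, M7=1, M8=1 → Y1=0, Y2=1. Observed Y1=0, Y2=0.
  M1: none of the 3 fault types match ✗
  M2: stuck-at-1, inverted output ✓; others ✗
  M3: stuck-at-1, inverted output ✓; others ✗
  M4: stuck-at-0, inverted output ✓; others ✗
  M5: none of the 3 fault types match ✗
  M6: stuck-at-0, inverted output ✓; others ✗
  M7: stuck-at-0, inverted output ✓; others ✗
  M8: stuck-at-0, inverted output ✓; others ✗
Consistent faults: {M2 stuck-at-1, M2 inverted output, M3 stuck-at-1, M3 inverted output, M4 stuck-at-0, M4 inverted output, M6 stuck-at-0, M6 inverted output, M7 stuck-at-0, M7 inverted output, M8 stuck-at-0, M8 inverted output} — 12 in all.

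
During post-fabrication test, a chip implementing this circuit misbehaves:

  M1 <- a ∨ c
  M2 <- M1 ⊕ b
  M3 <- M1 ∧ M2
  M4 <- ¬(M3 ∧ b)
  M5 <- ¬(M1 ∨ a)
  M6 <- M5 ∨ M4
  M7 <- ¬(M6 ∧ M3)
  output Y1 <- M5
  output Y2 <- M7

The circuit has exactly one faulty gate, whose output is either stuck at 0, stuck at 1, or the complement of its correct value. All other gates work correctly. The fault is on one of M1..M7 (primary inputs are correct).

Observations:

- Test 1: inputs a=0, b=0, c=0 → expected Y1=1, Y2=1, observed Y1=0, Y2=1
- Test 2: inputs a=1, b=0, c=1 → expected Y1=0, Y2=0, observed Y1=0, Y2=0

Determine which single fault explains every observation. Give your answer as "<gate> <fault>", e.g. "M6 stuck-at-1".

Fault-free values for test 1 (a=0, b=0, c=0): M1=0, M2=0, M3=0, M4=1, M5=1, M6=1, M7=1, giving Y1=1, Y2=1. Observed Y1=0, Y2=1.
Test 1: faults giving observed Y1=0, Y2=1 are {M5 stuck-at-0, M5 inverted output}.
Test 2 (a=1, b=0, c=1): fault-free M1=1, M2=1, M3=1, M4=1, M5=0, M6=1, M7=0 → Y1=0, Y2=0; observed Y1=0, Y2=0. Eliminates M5 inverted output.
Only M5 stuck-at-0 is consistent with every test.

M5 stuck-at-0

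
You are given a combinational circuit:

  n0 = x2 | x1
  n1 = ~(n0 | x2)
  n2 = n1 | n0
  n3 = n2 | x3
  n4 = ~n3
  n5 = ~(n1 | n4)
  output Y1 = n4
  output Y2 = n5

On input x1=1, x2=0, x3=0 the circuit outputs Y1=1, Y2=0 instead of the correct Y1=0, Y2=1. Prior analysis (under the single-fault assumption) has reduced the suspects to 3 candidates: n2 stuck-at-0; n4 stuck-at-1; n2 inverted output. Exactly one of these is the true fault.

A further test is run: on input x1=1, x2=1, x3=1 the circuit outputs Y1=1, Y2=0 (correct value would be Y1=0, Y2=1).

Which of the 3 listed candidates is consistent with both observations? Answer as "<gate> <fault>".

Evaluate each candidate on input x1=1, x2=1, x3=1:
  n2 stuck-at-0: n0=1, n1=0, n2=0 [stuck-at-0], n3=1, n4=0, n5=1 → Y1=0, Y2=1 — eliminated
  n4 stuck-at-1: n0=1, n1=0, n2=1, n3=1, n4=1 [stuck-at-1], n5=0 → Y1=1, Y2=0 — matches
  n2 inverted output: n0=1, n1=0, n2=0 [inverted output], n3=1, n4=0, n5=1 → Y1=0, Y2=1 — eliminated
Only n4 stuck-at-1 reproduces the observed Y1=1, Y2=0.

n4 stuck-at-1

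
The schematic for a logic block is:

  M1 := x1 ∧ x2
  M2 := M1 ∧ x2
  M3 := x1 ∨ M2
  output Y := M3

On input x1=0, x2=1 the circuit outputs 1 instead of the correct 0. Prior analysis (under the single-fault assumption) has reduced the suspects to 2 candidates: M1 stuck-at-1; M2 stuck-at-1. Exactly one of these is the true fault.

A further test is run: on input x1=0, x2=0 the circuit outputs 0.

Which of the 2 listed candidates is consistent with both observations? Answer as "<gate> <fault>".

M1 stuck-at-1

Evaluate each candidate on input x1=0, x2=0:
  M1 stuck-at-1: M1=1 [stuck-at-1], M2=0, M3=0 → 0 — matches
  M2 stuck-at-1: M1=0, M2=1 [stuck-at-1], M3=1 → 1 — eliminated
Only M1 stuck-at-1 reproduces the observed 0.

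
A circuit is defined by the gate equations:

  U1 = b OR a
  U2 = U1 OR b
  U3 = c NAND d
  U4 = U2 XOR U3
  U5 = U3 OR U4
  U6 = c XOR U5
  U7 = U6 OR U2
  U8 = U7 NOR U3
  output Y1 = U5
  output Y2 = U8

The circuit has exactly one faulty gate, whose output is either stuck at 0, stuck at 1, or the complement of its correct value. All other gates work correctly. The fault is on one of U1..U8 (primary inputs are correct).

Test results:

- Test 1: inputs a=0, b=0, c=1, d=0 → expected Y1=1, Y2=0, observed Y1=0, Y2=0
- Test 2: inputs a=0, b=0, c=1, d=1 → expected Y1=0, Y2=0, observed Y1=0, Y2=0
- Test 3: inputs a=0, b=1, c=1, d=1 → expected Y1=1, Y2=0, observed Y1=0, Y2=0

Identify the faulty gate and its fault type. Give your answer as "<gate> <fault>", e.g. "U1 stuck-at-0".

U5 stuck-at-0

Fault-free values for test 1 (a=0, b=0, c=1, d=0): U1=0, U2=0, U3=1, U4=1, U5=1, U6=0, U7=0, U8=0, giving Y1=1, Y2=0. Observed Y1=0, Y2=0.
Test 1: faults giving observed Y1=0, Y2=0 are {U3 stuck-at-0, U3 inverted output, U5 stuck-at-0, U5 inverted output}.
Test 2 (a=0, b=0, c=1, d=1): fault-free U1=0, U2=0, U3=0, U4=0, U5=0, U6=1, U7=1, U8=0 → Y1=0, Y2=0; observed Y1=0, Y2=0. Eliminates U3 inverted output, U5 inverted output.
Test 3 (a=0, b=1, c=1, d=1): fault-free U1=1, U2=1, U3=0, U4=1, U5=1, U6=0, U7=1, U8=0 → Y1=1, Y2=0; observed Y1=0, Y2=0. Eliminates U3 stuck-at-0.
Only U5 stuck-at-0 is consistent with every test.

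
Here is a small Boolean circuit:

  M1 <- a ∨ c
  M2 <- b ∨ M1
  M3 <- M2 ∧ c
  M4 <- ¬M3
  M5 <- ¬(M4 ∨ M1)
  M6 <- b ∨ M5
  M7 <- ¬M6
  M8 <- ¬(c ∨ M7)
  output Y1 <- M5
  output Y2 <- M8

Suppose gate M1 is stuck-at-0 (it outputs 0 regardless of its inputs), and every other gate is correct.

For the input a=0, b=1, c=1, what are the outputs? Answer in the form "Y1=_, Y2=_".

Y1=1, Y2=0

Propagate with M1 forced: M1=0 [stuck-at-0], M2=1, M3=1, M4=0, M5=1, M6=1, M7=0, M8=0.
So the outputs are Y1=1, Y2=0. (Without the fault they would be Y1=0, Y2=0.)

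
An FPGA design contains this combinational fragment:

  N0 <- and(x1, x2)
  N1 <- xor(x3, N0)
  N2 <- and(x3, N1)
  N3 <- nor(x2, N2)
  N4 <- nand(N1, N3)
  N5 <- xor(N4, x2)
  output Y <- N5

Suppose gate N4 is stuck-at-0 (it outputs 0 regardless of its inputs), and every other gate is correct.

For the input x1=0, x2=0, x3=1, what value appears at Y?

0

Propagate with N4 forced: N0=0, N1=1, N2=1, N3=0, N4=0 [stuck-at-0], N5=0.
So Y = 0. (Without the fault it would be 1.)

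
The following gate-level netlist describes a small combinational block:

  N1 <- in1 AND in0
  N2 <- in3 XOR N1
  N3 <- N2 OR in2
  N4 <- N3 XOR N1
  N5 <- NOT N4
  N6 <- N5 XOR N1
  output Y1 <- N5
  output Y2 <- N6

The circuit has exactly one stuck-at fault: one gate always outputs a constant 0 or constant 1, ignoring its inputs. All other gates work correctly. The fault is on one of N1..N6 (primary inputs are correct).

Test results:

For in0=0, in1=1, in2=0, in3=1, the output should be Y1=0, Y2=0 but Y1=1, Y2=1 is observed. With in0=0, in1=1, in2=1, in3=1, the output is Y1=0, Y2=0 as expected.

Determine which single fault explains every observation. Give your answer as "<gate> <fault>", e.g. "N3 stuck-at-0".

Fault-free values for test 1 (in0=0, in1=1, in2=0, in3=1): N1=0, N2=1, N3=1, N4=1, N5=0, N6=0, giving Y1=0, Y2=0. Observed Y1=1, Y2=1.
Test 1: faults giving observed Y1=1, Y2=1 are {N2 stuck-at-0, N3 stuck-at-0, N4 stuck-at-0, N5 stuck-at-1}.
Test 2 (in0=0, in1=1, in2=1, in3=1): fault-free N1=0, N2=1, N3=1, N4=1, N5=0, N6=0 → Y1=0, Y2=0; observed Y1=0, Y2=0. Eliminates N3 stuck-at-0, N4 stuck-at-0, N5 stuck-at-1.
Only N2 stuck-at-0 is consistent with every test.

N2 stuck-at-0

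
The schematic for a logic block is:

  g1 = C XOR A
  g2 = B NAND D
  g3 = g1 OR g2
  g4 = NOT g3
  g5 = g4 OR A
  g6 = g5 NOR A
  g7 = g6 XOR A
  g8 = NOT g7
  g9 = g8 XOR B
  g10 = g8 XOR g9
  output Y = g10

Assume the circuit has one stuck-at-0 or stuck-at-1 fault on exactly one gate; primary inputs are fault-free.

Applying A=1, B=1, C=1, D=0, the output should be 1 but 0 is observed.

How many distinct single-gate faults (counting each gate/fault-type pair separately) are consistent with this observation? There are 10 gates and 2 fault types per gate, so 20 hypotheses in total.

2

Fault-free: g1=0, g2=1, g3=1, g4=0, g5=1, g6=0, g7=1, g8=0, g9=1, g10=1 → 1. Observed 0.
  g1: none of the 2 fault types match ✗
  g2: none of the 2 fault types match ✗
  g3: none of the 2 fault types match ✗
  g4: none of the 2 fault types match ✗
  g5: none of the 2 fault types match ✗
  g6: none of the 2 fault types match ✗
  g7: none of the 2 fault types match ✗
  g8: none of the 2 fault types match ✗
  g9: stuck-at-0 ✓; others ✗
  g10: stuck-at-0 ✓; others ✗
Consistent faults: {g9 stuck-at-0, g10 stuck-at-0} — 2 in all.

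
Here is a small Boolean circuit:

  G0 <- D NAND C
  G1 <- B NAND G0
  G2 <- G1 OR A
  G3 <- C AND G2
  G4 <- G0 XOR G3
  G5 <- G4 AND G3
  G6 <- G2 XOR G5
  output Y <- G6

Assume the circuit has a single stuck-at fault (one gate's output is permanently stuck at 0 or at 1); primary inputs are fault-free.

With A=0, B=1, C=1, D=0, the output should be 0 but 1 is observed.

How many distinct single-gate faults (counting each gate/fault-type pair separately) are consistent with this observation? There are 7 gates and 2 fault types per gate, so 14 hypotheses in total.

4

Fault-free: G0=1, G1=0, G2=0, G3=0, G4=1, G5=0, G6=0 → 0. Observed 1.
  G0 stuck-at-0: output 0 ✗
  G0 stuck-at-1: output 0 ✗
  G1 stuck-at-0: output 0 ✗
  G1 stuck-at-1: output 1 ✓
  G2 stuck-at-0: output 0 ✗
  G2 stuck-at-1: output 1 ✓
  G3 stuck-at-0: output 0 ✗
  G3 stuck-at-1: output 0 ✗
  G4 stuck-at-0: output 0 ✗
  G4 stuck-at-1: output 0 ✗
  G5 stuck-at-0: output 0 ✗
  G5 stuck-at-1: output 1 ✓
  G6 stuck-at-0: output 0 ✗
  G6 stuck-at-1: output 1 ✓
Consistent faults: {G1 stuck-at-1, G2 stuck-at-1, G5 stuck-at-1, G6 stuck-at-1} — 4 in all.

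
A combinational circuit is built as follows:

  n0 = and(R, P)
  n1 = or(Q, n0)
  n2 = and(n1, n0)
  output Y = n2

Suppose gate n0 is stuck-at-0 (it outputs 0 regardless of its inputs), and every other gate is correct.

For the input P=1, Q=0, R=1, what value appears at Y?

Propagate with n0 forced: n0=0 [stuck-at-0], n1=0, n2=0.
So Y = 0. (Without the fault it would be 1.)

0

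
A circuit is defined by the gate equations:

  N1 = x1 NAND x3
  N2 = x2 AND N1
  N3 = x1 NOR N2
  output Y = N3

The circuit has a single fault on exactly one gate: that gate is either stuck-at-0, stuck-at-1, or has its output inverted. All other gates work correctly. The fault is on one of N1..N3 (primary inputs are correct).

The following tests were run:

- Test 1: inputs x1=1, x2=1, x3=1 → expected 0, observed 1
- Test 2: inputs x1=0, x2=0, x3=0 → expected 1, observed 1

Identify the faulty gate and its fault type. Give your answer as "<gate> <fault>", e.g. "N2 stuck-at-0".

N3 stuck-at-1

Fault-free values for test 1 (x1=1, x2=1, x3=1): N1=0, N2=0, N3=0, giving Y=0. Observed 1.
Test 1: faults giving observed 1 are {N3 stuck-at-1, N3 inverted output}.
Test 2 (x1=0, x2=0, x3=0): fault-free N1=1, N2=0, N3=1 → 1; observed 1. Eliminates N3 inverted output.
Only N3 stuck-at-1 is consistent with every test.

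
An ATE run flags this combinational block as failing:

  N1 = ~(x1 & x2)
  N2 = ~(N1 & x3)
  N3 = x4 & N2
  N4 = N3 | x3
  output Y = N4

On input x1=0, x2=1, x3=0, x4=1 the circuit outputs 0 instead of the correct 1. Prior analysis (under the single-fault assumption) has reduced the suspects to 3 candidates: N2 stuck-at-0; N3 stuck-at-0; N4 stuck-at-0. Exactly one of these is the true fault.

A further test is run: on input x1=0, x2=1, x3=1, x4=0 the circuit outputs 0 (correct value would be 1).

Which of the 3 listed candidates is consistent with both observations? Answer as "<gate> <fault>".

N4 stuck-at-0

Evaluate each candidate on input x1=0, x2=1, x3=1, x4=0:
  N2 stuck-at-0: N1=1, N2=0 [stuck-at-0], N3=0, N4=1 → 1 — eliminated
  N3 stuck-at-0: N1=1, N2=0, N3=0 [stuck-at-0], N4=1 → 1 — eliminated
  N4 stuck-at-0: N1=1, N2=0, N3=0, N4=0 [stuck-at-0] → 0 — matches
Only N4 stuck-at-0 reproduces the observed 0.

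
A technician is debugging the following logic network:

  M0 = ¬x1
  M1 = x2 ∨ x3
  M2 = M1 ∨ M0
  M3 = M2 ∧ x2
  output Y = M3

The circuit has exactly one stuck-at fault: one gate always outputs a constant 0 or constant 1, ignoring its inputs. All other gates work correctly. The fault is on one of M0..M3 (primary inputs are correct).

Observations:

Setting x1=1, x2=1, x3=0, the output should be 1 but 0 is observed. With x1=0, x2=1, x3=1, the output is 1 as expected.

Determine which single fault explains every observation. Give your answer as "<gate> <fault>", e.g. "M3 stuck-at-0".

Fault-free values for test 1 (x1=1, x2=1, x3=0): M0=0, M1=1, M2=1, M3=1, giving Y=1. Observed 0.
Test 1: faults giving observed 0 are {M1 stuck-at-0, M2 stuck-at-0, M3 stuck-at-0}.
Test 2 (x1=0, x2=1, x3=1): fault-free M0=1, M1=1, M2=1, M3=1 → 1; observed 1. Eliminates M2 stuck-at-0, M3 stuck-at-0.
Only M1 stuck-at-0 is consistent with every test.

M1 stuck-at-0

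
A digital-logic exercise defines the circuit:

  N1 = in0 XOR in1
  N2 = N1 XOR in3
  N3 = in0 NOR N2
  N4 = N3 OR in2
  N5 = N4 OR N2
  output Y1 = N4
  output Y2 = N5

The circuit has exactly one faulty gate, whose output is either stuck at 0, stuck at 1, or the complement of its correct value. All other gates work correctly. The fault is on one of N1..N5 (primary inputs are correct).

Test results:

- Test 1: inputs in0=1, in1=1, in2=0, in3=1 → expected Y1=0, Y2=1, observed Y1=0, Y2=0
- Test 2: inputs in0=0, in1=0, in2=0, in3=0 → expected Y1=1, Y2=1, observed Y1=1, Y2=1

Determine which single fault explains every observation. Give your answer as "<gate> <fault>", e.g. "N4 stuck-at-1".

Fault-free values for test 1 (in0=1, in1=1, in2=0, in3=1): N1=0, N2=1, N3=0, N4=0, N5=1, giving Y1=0, Y2=1. Observed Y1=0, Y2=0.
Test 1: faults giving observed Y1=0, Y2=0 are {N1 stuck-at-1, N1 inverted output, N2 stuck-at-0, N2 inverted output, N5 stuck-at-0, N5 inverted output}.
Test 2 (in0=0, in1=0, in2=0, in3=0): fault-free N1=0, N2=0, N3=1, N4=1, N5=1 → Y1=1, Y2=1; observed Y1=1, Y2=1. Eliminates N1 stuck-at-1, N1 inverted output, N2 inverted output, N5 stuck-at-0, N5 inverted output.
Only N2 stuck-at-0 is consistent with every test.

N2 stuck-at-0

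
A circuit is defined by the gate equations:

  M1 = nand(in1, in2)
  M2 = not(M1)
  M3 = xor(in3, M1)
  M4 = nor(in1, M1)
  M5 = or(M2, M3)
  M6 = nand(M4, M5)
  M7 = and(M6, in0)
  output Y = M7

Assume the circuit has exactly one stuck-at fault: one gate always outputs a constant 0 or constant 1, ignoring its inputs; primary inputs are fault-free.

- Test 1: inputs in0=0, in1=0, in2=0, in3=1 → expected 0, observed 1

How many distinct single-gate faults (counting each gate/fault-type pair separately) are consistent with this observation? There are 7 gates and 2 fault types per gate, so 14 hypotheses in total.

Fault-free: M1=1, M2=0, M3=0, M4=0, M5=0, M6=1, M7=0 → 0. Observed 1.
  M1 stuck-at-0: output 0 ✗
  M1 stuck-at-1: output 0 ✗
  M2 stuck-at-0: output 0 ✗
  M2 stuck-at-1: output 0 ✗
  M3 stuck-at-0: output 0 ✗
  M3 stuck-at-1: output 0 ✗
  M4 stuck-at-0: output 0 ✗
  M4 stuck-at-1: output 0 ✗
  M5 stuck-at-0: output 0 ✗
  M5 stuck-at-1: output 0 ✗
  M6 stuck-at-0: output 0 ✗
  M6 stuck-at-1: output 0 ✗
  M7 stuck-at-0: output 0 ✗
  M7 stuck-at-1: output 1 ✓
Consistent faults: {M7 stuck-at-1} — 1 in all.

1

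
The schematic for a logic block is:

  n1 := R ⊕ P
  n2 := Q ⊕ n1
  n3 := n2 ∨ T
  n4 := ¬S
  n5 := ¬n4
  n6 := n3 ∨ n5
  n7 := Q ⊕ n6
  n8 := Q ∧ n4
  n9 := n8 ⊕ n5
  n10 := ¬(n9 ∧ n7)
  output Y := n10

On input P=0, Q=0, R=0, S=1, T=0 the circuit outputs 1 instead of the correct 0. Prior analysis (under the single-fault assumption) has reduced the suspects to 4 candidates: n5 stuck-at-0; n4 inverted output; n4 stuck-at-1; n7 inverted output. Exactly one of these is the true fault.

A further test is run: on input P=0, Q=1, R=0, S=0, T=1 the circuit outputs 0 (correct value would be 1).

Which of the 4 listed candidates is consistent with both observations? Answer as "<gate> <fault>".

n7 inverted output

Evaluate each candidate on input P=0, Q=1, R=0, S=0, T=1:
  n5 stuck-at-0: n1=0, n2=1, n3=1, n4=1, n5=0 [stuck-at-0], n6=1, n7=0, n8=1, n9=1, n10=1 → 1 — eliminated
  n4 inverted output: n1=0, n2=1, n3=1, n4=0 [inverted output], n5=1, n6=1, n7=0, n8=0, n9=1, n10=1 → 1 — eliminated
  n4 stuck-at-1: n1=0, n2=1, n3=1, n4=1 [stuck-at-1], n5=0, n6=1, n7=0, n8=1, n9=1, n10=1 → 1 — eliminated
  n7 inverted output: n1=0, n2=1, n3=1, n4=1, n5=0, n6=1, n7=1 [inverted output], n8=1, n9=1, n10=0 → 0 — matches
Only n7 inverted output reproduces the observed 0.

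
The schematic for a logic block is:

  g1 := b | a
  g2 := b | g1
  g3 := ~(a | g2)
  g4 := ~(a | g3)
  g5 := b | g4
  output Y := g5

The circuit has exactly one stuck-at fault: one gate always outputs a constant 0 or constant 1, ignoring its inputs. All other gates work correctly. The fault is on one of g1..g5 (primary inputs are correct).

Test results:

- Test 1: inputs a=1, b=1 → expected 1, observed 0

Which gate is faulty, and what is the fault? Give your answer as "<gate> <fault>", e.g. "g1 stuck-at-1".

Fault-free values for test 1 (a=1, b=1): g1=1, g2=1, g3=0, g4=0, g5=1, giving Y=1. Observed 0.
Test 1: faults giving observed 0 are {g5 stuck-at-0}.
Only g5 stuck-at-0 is consistent with every test.

g5 stuck-at-0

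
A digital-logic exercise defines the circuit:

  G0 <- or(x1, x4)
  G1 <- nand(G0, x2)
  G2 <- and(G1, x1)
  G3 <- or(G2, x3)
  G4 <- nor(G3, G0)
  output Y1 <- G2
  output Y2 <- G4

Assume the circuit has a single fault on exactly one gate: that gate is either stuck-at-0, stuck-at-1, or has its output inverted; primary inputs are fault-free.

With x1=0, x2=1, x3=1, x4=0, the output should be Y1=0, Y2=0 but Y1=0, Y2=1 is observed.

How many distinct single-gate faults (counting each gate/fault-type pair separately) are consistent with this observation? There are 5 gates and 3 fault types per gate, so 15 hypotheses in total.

4

Fault-free: G0=0, G1=1, G2=0, G3=1, G4=0 → Y1=0, Y2=0. Observed Y1=0, Y2=1.
  G0: none of the 3 fault types match ✗
  G1: none of the 3 fault types match ✗
  G2: none of the 3 fault types match ✗
  G3: stuck-at-0, inverted output ✓; others ✗
  G4: stuck-at-1, inverted output ✓; others ✗
Consistent faults: {G3 stuck-at-0, G3 inverted output, G4 stuck-at-1, G4 inverted output} — 4 in all.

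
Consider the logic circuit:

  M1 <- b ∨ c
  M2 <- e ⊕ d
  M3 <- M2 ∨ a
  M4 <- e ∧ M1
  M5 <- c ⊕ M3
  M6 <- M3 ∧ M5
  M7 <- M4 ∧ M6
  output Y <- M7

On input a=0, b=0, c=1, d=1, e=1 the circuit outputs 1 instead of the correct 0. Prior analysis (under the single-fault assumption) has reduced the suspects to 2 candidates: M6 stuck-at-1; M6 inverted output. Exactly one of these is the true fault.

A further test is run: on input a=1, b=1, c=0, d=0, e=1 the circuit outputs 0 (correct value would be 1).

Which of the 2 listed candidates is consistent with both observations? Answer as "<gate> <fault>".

Evaluate each candidate on input a=1, b=1, c=0, d=0, e=1:
  M6 stuck-at-1: M1=1, M2=1, M3=1, M4=1, M5=1, M6=1 [stuck-at-1], M7=1 → 1 — eliminated
  M6 inverted output: M1=1, M2=1, M3=1, M4=1, M5=1, M6=0 [inverted output], M7=0 → 0 — matches
Only M6 inverted output reproduces the observed 0.

M6 inverted output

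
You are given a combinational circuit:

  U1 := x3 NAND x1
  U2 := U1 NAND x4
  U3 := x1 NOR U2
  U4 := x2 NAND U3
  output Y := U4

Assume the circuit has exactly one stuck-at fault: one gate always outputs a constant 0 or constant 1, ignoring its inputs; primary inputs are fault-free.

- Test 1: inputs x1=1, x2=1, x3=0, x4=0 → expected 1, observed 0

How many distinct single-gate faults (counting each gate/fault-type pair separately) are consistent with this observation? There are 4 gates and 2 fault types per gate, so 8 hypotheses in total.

Fault-free: U1=1, U2=1, U3=0, U4=1 → 1. Observed 0.
  U1 stuck-at-0: output 1 ✗
  U1 stuck-at-1: output 1 ✗
  U2 stuck-at-0: output 1 ✗
  U2 stuck-at-1: output 1 ✗
  U3 stuck-at-0: output 1 ✗
  U3 stuck-at-1: output 0 ✓
  U4 stuck-at-0: output 0 ✓
  U4 stuck-at-1: output 1 ✗
Consistent faults: {U3 stuck-at-1, U4 stuck-at-0} — 2 in all.

2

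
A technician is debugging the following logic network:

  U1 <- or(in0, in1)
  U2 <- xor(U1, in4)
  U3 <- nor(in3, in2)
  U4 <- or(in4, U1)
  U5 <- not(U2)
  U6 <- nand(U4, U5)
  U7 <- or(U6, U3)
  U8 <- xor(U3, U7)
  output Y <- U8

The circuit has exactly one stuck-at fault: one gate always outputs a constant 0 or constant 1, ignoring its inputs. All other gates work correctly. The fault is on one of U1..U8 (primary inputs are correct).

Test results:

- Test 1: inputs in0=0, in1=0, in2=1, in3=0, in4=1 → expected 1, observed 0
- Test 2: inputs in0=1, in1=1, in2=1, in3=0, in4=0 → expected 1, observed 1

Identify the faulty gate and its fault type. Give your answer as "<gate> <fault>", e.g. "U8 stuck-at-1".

U1 stuck-at-1

Fault-free values for test 1 (in0=0, in1=0, in2=1, in3=0, in4=1): U1=0, U2=1, U3=0, U4=1, U5=0, U6=1, U7=1, U8=1, giving Y=1. Observed 0.
Test 1: faults giving observed 0 are {U1 stuck-at-1, U2 stuck-at-0, U3 stuck-at-1, U5 stuck-at-1, U6 stuck-at-0, U7 stuck-at-0, U8 stuck-at-0}.
Test 2 (in0=1, in1=1, in2=1, in3=0, in4=0): fault-free U1=1, U2=1, U3=0, U4=1, U5=0, U6=1, U7=1, U8=1 → 1; observed 1. Eliminates U2 stuck-at-0, U3 stuck-at-1, U5 stuck-at-1, U6 stuck-at-0, U7 stuck-at-0, U8 stuck-at-0.
Only U1 stuck-at-1 is consistent with every test.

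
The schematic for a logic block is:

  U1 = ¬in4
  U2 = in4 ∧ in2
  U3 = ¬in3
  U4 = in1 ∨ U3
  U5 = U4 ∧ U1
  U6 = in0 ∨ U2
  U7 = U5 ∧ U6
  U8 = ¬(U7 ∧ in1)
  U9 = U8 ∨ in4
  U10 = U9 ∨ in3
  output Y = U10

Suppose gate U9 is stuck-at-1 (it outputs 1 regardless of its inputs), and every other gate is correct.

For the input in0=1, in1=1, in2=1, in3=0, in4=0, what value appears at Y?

Propagate with U9 forced: U1=1, U2=0, U3=1, U4=1, U5=1, U6=1, U7=1, U8=0, U9=1 [stuck-at-1], U10=1.
So Y = 1. (Without the fault it would be 0.)

1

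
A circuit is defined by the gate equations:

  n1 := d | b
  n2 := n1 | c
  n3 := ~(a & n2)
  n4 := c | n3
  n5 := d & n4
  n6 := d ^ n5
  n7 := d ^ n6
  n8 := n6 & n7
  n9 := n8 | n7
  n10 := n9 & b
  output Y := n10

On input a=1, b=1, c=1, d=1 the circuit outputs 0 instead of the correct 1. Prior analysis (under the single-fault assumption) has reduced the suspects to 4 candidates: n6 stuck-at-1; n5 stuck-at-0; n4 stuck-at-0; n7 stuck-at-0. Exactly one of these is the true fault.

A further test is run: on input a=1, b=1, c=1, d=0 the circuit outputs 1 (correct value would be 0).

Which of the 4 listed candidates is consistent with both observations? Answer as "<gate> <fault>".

Evaluate each candidate on input a=1, b=1, c=1, d=0:
  n6 stuck-at-1: n1=1, n2=1, n3=0, n4=1, n5=0, n6=1 [stuck-at-1], n7=1, n8=1, n9=1, n10=1 → 1 — matches
  n5 stuck-at-0: n1=1, n2=1, n3=0, n4=1, n5=0 [stuck-at-0], n6=0, n7=0, n8=0, n9=0, n10=0 → 0 — eliminated
  n4 stuck-at-0: n1=1, n2=1, n3=0, n4=0 [stuck-at-0], n5=0, n6=0, n7=0, n8=0, n9=0, n10=0 → 0 — eliminated
  n7 stuck-at-0: n1=1, n2=1, n3=0, n4=1, n5=0, n6=0, n7=0 [stuck-at-0], n8=0, n9=0, n10=0 → 0 — eliminated
Only n6 stuck-at-1 reproduces the observed 1.

n6 stuck-at-1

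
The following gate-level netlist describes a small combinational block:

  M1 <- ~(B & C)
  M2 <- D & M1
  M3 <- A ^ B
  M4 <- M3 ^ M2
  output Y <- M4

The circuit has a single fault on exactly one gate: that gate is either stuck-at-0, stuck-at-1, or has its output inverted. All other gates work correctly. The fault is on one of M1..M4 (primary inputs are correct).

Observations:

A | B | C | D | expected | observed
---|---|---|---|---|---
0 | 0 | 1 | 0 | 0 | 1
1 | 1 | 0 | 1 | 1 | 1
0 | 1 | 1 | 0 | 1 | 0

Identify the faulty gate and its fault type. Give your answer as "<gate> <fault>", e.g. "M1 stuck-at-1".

M2 stuck-at-1

Fault-free values for test 1 (A=0, B=0, C=1, D=0): M1=1, M2=0, M3=0, M4=0, giving Y=0. Observed 1.
Test 1: faults giving observed 1 are {M2 stuck-at-1, M2 inverted output, M3 stuck-at-1, M3 inverted output, M4 stuck-at-1, M4 inverted output}.
Test 2 (A=1, B=1, C=0, D=1): fault-free M1=1, M2=1, M3=0, M4=1 → 1; observed 1. Eliminates M2 inverted output, M3 stuck-at-1, M3 inverted output, M4 inverted output.
Test 3 (A=0, B=1, C=1, D=0): fault-free M1=0, M2=0, M3=1, M4=1 → 1; observed 0. Eliminates M4 stuck-at-1.
Only M2 stuck-at-1 is consistent with every test.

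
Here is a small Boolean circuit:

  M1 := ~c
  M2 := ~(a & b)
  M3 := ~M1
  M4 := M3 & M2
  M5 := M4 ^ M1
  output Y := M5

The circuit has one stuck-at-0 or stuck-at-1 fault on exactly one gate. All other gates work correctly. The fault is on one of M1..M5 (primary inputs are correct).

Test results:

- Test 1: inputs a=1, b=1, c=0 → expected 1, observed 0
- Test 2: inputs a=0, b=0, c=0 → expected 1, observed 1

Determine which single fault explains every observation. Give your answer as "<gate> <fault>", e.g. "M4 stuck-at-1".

Fault-free values for test 1 (a=1, b=1, c=0): M1=1, M2=0, M3=0, M4=0, M5=1, giving Y=1. Observed 0.
Test 1: faults giving observed 0 are {M1 stuck-at-0, M4 stuck-at-1, M5 stuck-at-0}.
Test 2 (a=0, b=0, c=0): fault-free M1=1, M2=1, M3=0, M4=0, M5=1 → 1; observed 1. Eliminates M4 stuck-at-1, M5 stuck-at-0.
Only M1 stuck-at-0 is consistent with every test.

M1 stuck-at-0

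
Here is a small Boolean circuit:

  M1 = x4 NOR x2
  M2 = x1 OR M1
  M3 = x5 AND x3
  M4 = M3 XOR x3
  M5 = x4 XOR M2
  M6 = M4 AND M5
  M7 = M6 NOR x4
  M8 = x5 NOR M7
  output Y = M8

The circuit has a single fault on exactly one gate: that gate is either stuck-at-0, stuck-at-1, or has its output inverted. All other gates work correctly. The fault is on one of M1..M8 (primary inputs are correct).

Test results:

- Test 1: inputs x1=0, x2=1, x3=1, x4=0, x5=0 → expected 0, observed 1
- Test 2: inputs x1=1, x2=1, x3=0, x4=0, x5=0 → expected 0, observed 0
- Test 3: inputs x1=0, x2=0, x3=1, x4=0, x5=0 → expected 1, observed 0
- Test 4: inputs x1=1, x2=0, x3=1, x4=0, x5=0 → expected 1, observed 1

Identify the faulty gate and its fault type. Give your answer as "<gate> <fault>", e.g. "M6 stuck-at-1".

M1 inverted output

Fault-free values for test 1 (x1=0, x2=1, x3=1, x4=0, x5=0): M1=0, M2=0, M3=0, M4=1, M5=0, M6=0, M7=1, M8=0, giving Y=0. Observed 1.
Test 1: faults giving observed 1 are {M1 stuck-at-1, M1 inverted output, M2 stuck-at-1, M2 inverted output, M5 stuck-at-1, M5 inverted output, M6 stuck-at-1, M6 inverted output, M7 stuck-at-0, M7 inverted output, M8 stuck-at-1, M8 inverted output}.
Test 2 (x1=1, x2=1, x3=0, x4=0, x5=0): fault-free M1=0, M2=1, M3=0, M4=0, M5=1, M6=0, M7=1, M8=0 → 0; observed 0. Eliminates M6 stuck-at-1, M6 inverted output, M7 stuck-at-0, M7 inverted output, M8 stuck-at-1, M8 inverted output.
Test 3 (x1=0, x2=0, x3=1, x4=0, x5=0): fault-free M1=1, M2=1, M3=0, M4=1, M5=1, M6=1, M7=0, M8=1 → 1; observed 0. Eliminates M1 stuck-at-1, M2 stuck-at-1, M5 stuck-at-1.
Test 4 (x1=1, x2=0, x3=1, x4=0, x5=0): fault-free M1=1, M2=1, M3=0, M4=1, M5=1, M6=1, M7=0, M8=1 → 1; observed 1. Eliminates M2 inverted output, M5 inverted output.
Only M1 inverted output is consistent with every test.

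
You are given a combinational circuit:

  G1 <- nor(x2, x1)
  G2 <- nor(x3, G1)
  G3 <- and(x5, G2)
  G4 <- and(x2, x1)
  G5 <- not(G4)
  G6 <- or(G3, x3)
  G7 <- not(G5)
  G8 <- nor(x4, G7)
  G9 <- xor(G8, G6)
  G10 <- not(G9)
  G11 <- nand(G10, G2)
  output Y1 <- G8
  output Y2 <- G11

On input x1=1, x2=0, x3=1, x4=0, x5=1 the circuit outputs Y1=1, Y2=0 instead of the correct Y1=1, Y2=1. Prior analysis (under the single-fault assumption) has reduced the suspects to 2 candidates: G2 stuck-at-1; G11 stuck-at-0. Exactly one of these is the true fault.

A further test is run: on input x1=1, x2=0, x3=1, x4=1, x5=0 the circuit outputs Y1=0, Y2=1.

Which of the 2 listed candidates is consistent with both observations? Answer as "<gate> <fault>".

Evaluate each candidate on input x1=1, x2=0, x3=1, x4=1, x5=0:
  G2 stuck-at-1: G1=0, G2=1 [stuck-at-1], G3=0, G4=0, G5=1, G6=1, G7=0, G8=0, G9=1, G10=0, G11=1 → Y1=0, Y2=1 — matches
  G11 stuck-at-0: G1=0, G2=0, G3=0, G4=0, G5=1, G6=1, G7=0, G8=0, G9=1, G10=0, G11=0 [stuck-at-0] → Y1=0, Y2=0 — eliminated
Only G2 stuck-at-1 reproduces the observed Y1=0, Y2=1.

G2 stuck-at-1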